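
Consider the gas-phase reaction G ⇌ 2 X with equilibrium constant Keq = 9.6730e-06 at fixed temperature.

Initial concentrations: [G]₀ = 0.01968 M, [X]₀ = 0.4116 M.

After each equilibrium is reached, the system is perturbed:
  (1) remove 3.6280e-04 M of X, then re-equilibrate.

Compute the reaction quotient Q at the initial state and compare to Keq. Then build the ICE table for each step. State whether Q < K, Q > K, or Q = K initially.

Q₀ = 8.608 vs Keq = 9.6730e-06 ⇒ Q>K, reverse
Step 1:
                    G           X
  I           0.01968      0.4116
  C            0.2051     -0.4101
  E            0.2247    0.001474
  solve Keq expr → x = -0.2051; check Q = 9.6730e-06
Then remove 3.6280e-04 M of X.
Step 2:
                    G           X
  I            0.2247    0.001112
  C       -1.8110e-04  3.6221e-04
  E            0.2246    0.001474
  solve Keq expr → x = 1.8110e-04; check Q = 9.6730e-06

Q₀ = 8.608; Q > K (proceeds reverse)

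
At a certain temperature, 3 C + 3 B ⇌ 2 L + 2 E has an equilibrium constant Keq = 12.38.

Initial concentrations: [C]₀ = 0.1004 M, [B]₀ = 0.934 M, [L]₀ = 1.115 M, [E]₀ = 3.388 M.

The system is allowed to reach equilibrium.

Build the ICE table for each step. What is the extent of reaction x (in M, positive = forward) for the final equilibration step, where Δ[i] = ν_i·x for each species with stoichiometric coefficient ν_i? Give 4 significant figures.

x = -0.1551 M

Q₀ = 1.7306e+04 vs Keq = 12.38 ⇒ Q>K, reverse
Step 1:
                   C          B          L          E
  I           0.1004      0.934      1.115      3.388
  C           0.4652     0.4652    -0.3101    -0.3101
  E           0.5656      1.399     0.8049      3.078
  solve Keq expr → x = -0.1551; check Q = 12.38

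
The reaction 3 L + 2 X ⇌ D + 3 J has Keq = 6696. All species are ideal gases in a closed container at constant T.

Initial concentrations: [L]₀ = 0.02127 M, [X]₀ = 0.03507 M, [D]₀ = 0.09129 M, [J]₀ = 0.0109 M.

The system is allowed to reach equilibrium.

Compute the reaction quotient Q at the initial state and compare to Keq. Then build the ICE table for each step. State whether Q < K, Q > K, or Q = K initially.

Q₀ = 9.989; Q < K (proceeds forward)

Q₀ = 9.989 vs Keq = 6696 ⇒ Q<K, forward
Step 1:
                   L          X          D          J
  I          0.02127    0.03507    0.09129     0.0109
  C         -0.01424   -0.00949   0.004745    0.01424
  E         0.007034    0.02558    0.09604    0.02514
  solve Keq expr → x = 0.004745; check Q = 6696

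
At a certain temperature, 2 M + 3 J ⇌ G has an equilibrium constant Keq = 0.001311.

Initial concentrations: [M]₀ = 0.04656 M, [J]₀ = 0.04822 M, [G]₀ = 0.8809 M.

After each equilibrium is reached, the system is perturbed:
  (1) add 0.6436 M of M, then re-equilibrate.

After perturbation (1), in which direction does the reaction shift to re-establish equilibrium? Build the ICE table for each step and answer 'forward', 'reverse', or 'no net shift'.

Direction: forward

Q₀ = 3.6243e+06 vs Keq = 0.001311 ⇒ Q>K, reverse
Step 1:
                  M         J         G
  Initial   0.04656   0.04822    0.8809
  Change      1.643     2.465   -0.8215
  Equil        1.69     2.513   0.05938
  solve Keq expr → x = -0.8215; check Q = 0.001311
Then add 0.6436 M of M.
Step 2:
                  M         J         G
  Initial     2.333     2.513   0.05938
  Change   -0.06915   -0.1037   0.03457
  Equil       2.264     2.409   0.09395
  solve Keq expr → x = 0.03457; check Q = 0.001311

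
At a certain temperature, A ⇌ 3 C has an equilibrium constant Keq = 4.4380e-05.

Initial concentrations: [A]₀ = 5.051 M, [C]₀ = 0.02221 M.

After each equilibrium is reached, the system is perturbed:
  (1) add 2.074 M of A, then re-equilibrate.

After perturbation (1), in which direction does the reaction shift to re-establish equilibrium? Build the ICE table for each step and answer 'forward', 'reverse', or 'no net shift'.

Q₀ = 2.1690e-06 vs Keq = 4.4380e-05 ⇒ Q<K, forward
Step 1:
                    A           C
  I             5.051     0.02221
  C          -0.01283     0.03849
  E             5.038      0.0607
  solve Keq expr → x = 0.01283; check Q = 4.4380e-05
Then add 2.074 M of A.
Step 2:
                    A           C
  I             7.112      0.0607
  C         -0.002461    0.007384
  E              7.11     0.06808
  solve Keq expr → x = 0.002461; check Q = 4.4380e-05

Direction: forward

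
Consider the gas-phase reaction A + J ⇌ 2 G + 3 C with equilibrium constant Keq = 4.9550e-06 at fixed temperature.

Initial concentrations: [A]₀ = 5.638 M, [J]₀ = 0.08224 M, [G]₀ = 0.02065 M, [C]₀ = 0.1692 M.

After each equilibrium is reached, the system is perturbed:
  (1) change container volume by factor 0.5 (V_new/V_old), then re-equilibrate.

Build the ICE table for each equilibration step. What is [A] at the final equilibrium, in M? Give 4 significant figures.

Q₀ = 4.4548e-06 vs Keq = 4.9550e-06 ⇒ Q<K, forward
Step 1:
                   A          J          G          C
  I            5.638    0.08224    0.02065     0.1692
  C       -4.1684e-04 -4.1684e-04 8.3369e-04   0.001251
  E            5.638    0.08182    0.02148     0.1705
  solve Keq expr → x = 4.1684e-04; check Q = 4.9550e-06
Then change container volume by factor 0.5 (V_new/V_old).
Step 2:
                   A          J          G          C
  I            11.28     0.1636    0.04297     0.3409
  C          0.01215    0.01215    -0.0243   -0.03645
  E            11.29     0.1758    0.01867     0.3044
  solve Keq expr → x = -0.01215; check Q = 4.9550e-06

[A]_eq = 11.29 M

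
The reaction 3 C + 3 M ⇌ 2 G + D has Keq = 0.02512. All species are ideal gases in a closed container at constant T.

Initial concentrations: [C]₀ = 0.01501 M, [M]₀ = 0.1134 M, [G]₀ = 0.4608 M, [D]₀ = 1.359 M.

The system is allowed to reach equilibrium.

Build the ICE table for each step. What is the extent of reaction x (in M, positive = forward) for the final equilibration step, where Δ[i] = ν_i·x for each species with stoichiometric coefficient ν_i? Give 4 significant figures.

Q₀ = 5.8514e+07 vs Keq = 0.02512 ⇒ Q>K, reverse
Step 1:
                    C           M           G           D
  I           0.01501      0.1134      0.4608       1.359
  C            0.6206      0.6206     -0.4137     -0.2069
  E            0.6356       0.734     0.04706       1.152
  solve Keq expr → x = -0.2069; check Q = 0.02512

x = -0.2069 M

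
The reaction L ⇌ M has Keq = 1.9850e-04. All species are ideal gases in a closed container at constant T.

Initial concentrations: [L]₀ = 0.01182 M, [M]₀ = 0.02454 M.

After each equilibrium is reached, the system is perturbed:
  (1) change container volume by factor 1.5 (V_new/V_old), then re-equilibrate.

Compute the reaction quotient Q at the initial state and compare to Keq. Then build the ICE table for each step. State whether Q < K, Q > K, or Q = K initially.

Q₀ = 2.076 vs Keq = 1.9850e-04 ⇒ Q>K, reverse
Step 1:
                  L         M
  Initial   0.01182   0.02454
  Change    0.02453  -0.02453
  Equil     0.03635 7.2160e-06
  solve Keq expr → x = -0.02453; check Q = 1.9850e-04
Then change container volume by factor 1.5 (V_new/V_old).
Step 2:
                  L         M
  Initial   0.02424 4.8107e-06
  Change          0         0
  Equil     0.02424 4.8107e-06
  solve Keq expr → x = 0; check Q = 1.9850e-04

Q₀ = 2.076; Q > K (proceeds reverse)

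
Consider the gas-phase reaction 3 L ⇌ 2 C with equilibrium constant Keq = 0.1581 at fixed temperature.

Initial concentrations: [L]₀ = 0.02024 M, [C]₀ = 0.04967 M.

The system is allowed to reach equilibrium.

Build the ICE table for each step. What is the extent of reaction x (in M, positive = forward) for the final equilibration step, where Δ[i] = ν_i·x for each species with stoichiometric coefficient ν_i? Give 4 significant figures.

Q₀ = 297.5 vs Keq = 0.1581 ⇒ Q>K, reverse
Step 1:
                    L           C
  I           0.02024     0.04967
  C           0.06076     -0.0405
  E             0.081    0.009166
  solve Keq expr → x = -0.02025; check Q = 0.1581

x = -0.02025 M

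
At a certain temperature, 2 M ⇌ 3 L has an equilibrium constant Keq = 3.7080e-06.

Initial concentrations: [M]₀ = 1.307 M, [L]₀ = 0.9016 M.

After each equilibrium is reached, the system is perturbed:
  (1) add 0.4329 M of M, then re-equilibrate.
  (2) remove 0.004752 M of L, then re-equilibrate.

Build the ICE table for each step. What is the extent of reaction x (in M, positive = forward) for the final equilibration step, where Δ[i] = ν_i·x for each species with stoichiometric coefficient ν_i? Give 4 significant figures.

x = 0.001576 M

Q₀ = 0.429 vs Keq = 3.7080e-06 ⇒ Q>K, reverse
Step 1:
                  M         L
  Initial     1.307    0.9016
  Change     0.5853   -0.8779
  Equil       1.892   0.02368
  solve Keq expr → x = -0.2926; check Q = 3.7080e-06
Then add 0.4329 M of M.
Step 2:
                  M         L
  Initial     2.325   0.02368
  Change  -0.002312  0.003468
  Equil       2.323   0.02715
  solve Keq expr → x = 0.001156; check Q = 3.7080e-06
Then remove 0.004752 M of L.
Step 3:
                  M         L
  Initial     2.323    0.0224
  Change  -0.003152  0.004727
  Equil        2.32   0.02712
  solve Keq expr → x = 0.001576; check Q = 3.7080e-06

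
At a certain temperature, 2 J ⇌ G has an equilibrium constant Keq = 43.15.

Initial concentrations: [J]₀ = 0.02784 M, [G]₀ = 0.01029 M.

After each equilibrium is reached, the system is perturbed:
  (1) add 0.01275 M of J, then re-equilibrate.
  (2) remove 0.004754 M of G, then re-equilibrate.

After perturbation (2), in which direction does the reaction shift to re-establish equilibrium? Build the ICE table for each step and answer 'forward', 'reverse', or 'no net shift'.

Direction: forward

Q₀ = 13.28 vs Keq = 43.15 ⇒ Q<K, forward
Step 1:
                  J         G
  I         0.02784   0.01029
  C       -0.009249  0.004624
  E         0.01859   0.01491
  solve Keq expr → x = 0.004624; check Q = 43.15
Then add 0.01275 M of J.
Step 2:
                  J         G
  I         0.03134   0.01491
  C       -0.009889  0.004944
  E         0.02145   0.01986
  solve Keq expr → x = 0.004944; check Q = 43.15
Then remove 0.004754 M of G.
Step 3:
                  J         G
  I         0.02145    0.0151
  C       -0.002103  0.001051
  E         0.01935   0.01616
  solve Keq expr → x = 0.001051; check Q = 43.15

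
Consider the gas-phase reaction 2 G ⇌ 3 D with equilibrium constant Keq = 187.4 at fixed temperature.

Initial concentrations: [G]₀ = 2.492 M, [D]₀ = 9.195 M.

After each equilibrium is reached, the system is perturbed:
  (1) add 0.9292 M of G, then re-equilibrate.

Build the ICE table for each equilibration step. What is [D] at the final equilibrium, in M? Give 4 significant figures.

[D]_eq = 10.56 M

Q₀ = 125.2 vs Keq = 187.4 ⇒ Q<K, forward
Step 1:
                   G          D
  I            2.492      9.195
  C          -0.3026     0.4539
  E            2.189      9.649
  solve Keq expr → x = 0.1513; check Q = 187.4
Then add 0.9292 M of G.
Step 2:
                   G          D
  I            3.119      9.649
  C          -0.6103     0.9155
  E            2.508      10.56
  solve Keq expr → x = 0.3052; check Q = 187.4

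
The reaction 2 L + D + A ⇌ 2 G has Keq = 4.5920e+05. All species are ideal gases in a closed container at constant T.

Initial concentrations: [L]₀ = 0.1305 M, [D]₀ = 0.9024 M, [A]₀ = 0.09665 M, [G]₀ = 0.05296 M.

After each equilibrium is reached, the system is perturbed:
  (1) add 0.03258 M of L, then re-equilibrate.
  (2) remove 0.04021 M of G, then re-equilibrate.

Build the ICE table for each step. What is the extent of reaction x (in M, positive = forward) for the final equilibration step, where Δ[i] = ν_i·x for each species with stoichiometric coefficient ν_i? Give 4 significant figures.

Q₀ = 1.888 vs Keq = 4.5920e+05 ⇒ Q<K, forward
Step 1:
                  L         D         A         G
  I          0.1305    0.9024   0.09665   0.05296
  C         -0.1289  -0.06443  -0.06443    0.1289
  E        0.001633     0.838   0.03222    0.1818
  solve Keq expr → x = 0.06443; check Q = 4.5920e+05
Then add 0.03258 M of L.
Step 2:
                  L         D         A         G
  I         0.03421     0.838   0.03222    0.1818
  C        -0.03151  -0.01575  -0.01575   0.03151
  E        0.002706    0.8222   0.01646    0.2133
  solve Keq expr → x = 0.01575; check Q = 4.5920e+05
Then remove 0.04021 M of G.
Step 3:
                  L         D         A         G
  I        0.002706    0.8222   0.01646    0.1731
  C       -4.8704e-04 -2.4352e-04 -2.4352e-04 4.8704e-04
  E        0.002219     0.822   0.01622    0.1736
  solve Keq expr → x = 2.4352e-04; check Q = 4.5920e+05

x = 2.4352e-04 M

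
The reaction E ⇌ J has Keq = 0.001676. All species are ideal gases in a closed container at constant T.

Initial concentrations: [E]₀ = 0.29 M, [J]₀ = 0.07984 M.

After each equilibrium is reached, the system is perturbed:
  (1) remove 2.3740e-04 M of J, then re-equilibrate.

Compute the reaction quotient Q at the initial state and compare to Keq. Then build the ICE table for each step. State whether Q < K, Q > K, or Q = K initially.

Q₀ = 0.2753; Q > K (proceeds reverse)

Q₀ = 0.2753 vs Keq = 0.001676 ⇒ Q>K, reverse
Step 1:
                  E         J
  init         0.29   0.07984
  Δ         0.07922  -0.07922
  eq         0.3692 6.1881e-04
  solve Keq expr → x = -0.07922; check Q = 0.001676
Then remove 2.3740e-04 M of J.
Step 2:
                  E         J
  init       0.3692 3.8141e-04
  Δ       -2.3700e-04 2.3700e-04
  eq          0.369 6.1842e-04
  solve Keq expr → x = 2.3700e-04; check Q = 0.001676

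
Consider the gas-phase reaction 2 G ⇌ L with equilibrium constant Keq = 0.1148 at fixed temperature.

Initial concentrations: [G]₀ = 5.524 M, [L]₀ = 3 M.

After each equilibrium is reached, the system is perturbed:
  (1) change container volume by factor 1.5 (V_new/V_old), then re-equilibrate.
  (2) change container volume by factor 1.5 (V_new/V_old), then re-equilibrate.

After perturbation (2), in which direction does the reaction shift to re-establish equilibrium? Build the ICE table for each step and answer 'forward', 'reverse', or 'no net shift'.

Q₀ = 0.09831 vs Keq = 0.1148 ⇒ Q<K, forward
Step 1:
                    G           L
  Initial       5.524           3
  Change        -0.29       0.145
  Equil         5.234       3.145
  solve Keq expr → x = 0.145; check Q = 0.1148
Then change container volume by factor 1.5 (V_new/V_old).
Step 2:
                    G           L
  Initial       3.489       2.097
  Change       0.5138     -0.2569
  Equil         4.003        1.84
  solve Keq expr → x = -0.2569; check Q = 0.1148
Then change container volume by factor 1.5 (V_new/V_old).
Step 3:
                    G           L
  Initial       2.669       1.226
  Change       0.3544     -0.1772
  Equil         3.023       1.049
  solve Keq expr → x = -0.1772; check Q = 0.1148

Direction: reverse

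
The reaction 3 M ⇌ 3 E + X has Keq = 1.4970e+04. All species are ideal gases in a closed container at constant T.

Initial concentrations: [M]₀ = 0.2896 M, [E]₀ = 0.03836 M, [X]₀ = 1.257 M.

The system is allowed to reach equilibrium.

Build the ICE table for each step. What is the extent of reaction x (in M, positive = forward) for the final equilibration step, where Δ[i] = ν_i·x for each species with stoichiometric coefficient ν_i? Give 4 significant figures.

x = 0.09184 M

Q₀ = 0.002921 vs Keq = 1.4970e+04 ⇒ Q<K, forward
Step 1:
                    M           E           X
  init         0.2896     0.03836       1.257
  Δ           -0.2755      0.2755     0.09184
  eq          0.01407      0.3139       1.349
  solve Keq expr → x = 0.09184; check Q = 1.4970e+04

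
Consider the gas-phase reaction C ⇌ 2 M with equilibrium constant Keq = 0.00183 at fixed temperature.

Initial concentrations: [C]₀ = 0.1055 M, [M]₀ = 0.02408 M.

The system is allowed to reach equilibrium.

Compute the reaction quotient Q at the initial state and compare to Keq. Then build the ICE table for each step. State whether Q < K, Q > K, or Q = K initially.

Q₀ = 0.005496; Q > K (proceeds reverse)

Q₀ = 0.005496 vs Keq = 0.00183 ⇒ Q>K, reverse
Step 1:
                   C          M
  init        0.1055    0.02408
  Δ         0.004932  -0.009864
  eq          0.1104    0.01422
  solve Keq expr → x = -0.004932; check Q = 0.00183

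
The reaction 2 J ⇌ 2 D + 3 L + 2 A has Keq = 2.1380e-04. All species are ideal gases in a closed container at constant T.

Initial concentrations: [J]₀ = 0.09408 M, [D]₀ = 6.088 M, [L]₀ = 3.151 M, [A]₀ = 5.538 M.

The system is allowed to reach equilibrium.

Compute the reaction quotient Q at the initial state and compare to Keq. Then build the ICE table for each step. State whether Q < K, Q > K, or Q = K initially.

Q₀ = 4.0180e+06 vs Keq = 2.1380e-04 ⇒ Q>K, reverse
Step 1:
                   J          D          L          A
  Initial    0.09408      6.088      3.151      5.538
  Change       2.089     -2.089     -3.134     -2.089
  Equil        2.183      3.999     0.0175      3.449
  solve Keq expr → x = -1.045; check Q = 2.1380e-04

Q₀ = 4.0180e+06; Q > K (proceeds reverse)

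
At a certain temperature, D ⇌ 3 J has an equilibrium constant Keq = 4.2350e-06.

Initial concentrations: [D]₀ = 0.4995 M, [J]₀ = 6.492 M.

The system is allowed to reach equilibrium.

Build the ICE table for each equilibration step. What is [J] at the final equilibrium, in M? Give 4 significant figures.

Q₀ = 547.8 vs Keq = 4.2350e-06 ⇒ Q>K, reverse
Step 1:
                    D           J
  init         0.4995       6.492
  Δ             2.157       -6.47
  eq            2.656     0.02241
  solve Keq expr → x = -2.157; check Q = 4.2350e-06

[J]_eq = 0.02241 M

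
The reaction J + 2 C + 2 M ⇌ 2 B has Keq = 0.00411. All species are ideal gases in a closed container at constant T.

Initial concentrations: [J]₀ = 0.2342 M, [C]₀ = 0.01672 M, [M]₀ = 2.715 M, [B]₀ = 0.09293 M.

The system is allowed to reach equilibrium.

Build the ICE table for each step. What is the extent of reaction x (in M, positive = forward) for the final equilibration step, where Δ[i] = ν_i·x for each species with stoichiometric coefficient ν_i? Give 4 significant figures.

x = -0.04174 M

Q₀ = 17.89 vs Keq = 0.00411 ⇒ Q>K, reverse
Step 1:
                  J         C         M         B
  I          0.2342   0.01672     2.715   0.09293
  C         0.04174   0.08349   0.08349  -0.08349
  E          0.2759    0.1002     2.798  0.009444
  solve Keq expr → x = -0.04174; check Q = 0.00411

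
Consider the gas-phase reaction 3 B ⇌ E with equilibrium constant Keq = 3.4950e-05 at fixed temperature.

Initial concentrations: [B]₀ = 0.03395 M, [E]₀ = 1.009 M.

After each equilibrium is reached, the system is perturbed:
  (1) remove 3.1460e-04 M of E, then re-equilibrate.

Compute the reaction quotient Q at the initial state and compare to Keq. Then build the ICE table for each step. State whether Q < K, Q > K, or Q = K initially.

Q₀ = 2.5785e+04 vs Keq = 3.4950e-05 ⇒ Q>K, reverse
Step 1:
                    B           E
  init        0.03395       1.009
  Δ             3.024      -1.008
  eq            3.058  9.9940e-04
  solve Keq expr → x = -1.008; check Q = 3.4950e-05
Then remove 3.1460e-04 M of E.
Step 2:
                    B           E
  init          3.058  6.8480e-04
  Δ       -9.4103e-04  3.1368e-04
  eq            3.057  9.9848e-04
  solve Keq expr → x = 3.1368e-04; check Q = 3.4950e-05

Q₀ = 2.5785e+04; Q > K (proceeds reverse)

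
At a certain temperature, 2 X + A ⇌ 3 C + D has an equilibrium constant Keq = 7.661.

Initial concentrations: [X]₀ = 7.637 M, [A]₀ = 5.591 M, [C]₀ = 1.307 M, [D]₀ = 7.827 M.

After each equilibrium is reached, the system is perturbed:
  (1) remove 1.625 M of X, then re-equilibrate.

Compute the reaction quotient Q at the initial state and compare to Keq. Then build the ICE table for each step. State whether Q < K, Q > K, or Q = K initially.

Q₀ = 0.05359; Q < K (proceeds forward)

Q₀ = 0.05359 vs Keq = 7.661 ⇒ Q<K, forward
Step 1:
                   X          A          C          D
  init         7.637      5.591      1.307      7.827
  Δ           -2.302     -1.151      3.453      1.151
  eq           5.335       4.44       4.76      8.978
  solve Keq expr → x = 1.151; check Q = 7.661
Then remove 1.625 M of X.
Step 2:
                   X          A          C          D
  init          3.71       4.44       4.76      8.978
  Δ           0.4293     0.2147     -0.644    -0.2147
  eq           4.139      4.655      4.116      8.763
  solve Keq expr → x = -0.2147; check Q = 7.661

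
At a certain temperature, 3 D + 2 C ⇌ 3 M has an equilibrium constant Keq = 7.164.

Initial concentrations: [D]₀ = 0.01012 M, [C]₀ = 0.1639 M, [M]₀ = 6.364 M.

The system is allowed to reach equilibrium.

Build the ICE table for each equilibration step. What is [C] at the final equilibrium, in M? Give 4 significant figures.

Q₀ = 9.2574e+09 vs Keq = 7.164 ⇒ Q>K, reverse
Step 1:
                  D         C         M
  init      0.01012    0.1639     6.364
  Δ           1.857     1.238    -1.857
  eq          1.867     1.402     4.507
  solve Keq expr → x = -0.6189; check Q = 7.164

[C]_eq = 1.402 M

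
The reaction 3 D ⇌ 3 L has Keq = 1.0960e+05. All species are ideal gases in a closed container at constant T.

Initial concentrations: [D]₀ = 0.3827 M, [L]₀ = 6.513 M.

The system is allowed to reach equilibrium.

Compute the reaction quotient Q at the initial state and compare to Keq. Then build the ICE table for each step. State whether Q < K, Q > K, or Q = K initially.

Q₀ = 4929 vs Keq = 1.0960e+05 ⇒ Q<K, forward
Step 1:
                   D          L
  Initial     0.3827      6.513
  Change     -0.2416     0.2416
  Equil       0.1411      6.755
  solve Keq expr → x = 0.08052; check Q = 1.0960e+05

Q₀ = 4929; Q < K (proceeds forward)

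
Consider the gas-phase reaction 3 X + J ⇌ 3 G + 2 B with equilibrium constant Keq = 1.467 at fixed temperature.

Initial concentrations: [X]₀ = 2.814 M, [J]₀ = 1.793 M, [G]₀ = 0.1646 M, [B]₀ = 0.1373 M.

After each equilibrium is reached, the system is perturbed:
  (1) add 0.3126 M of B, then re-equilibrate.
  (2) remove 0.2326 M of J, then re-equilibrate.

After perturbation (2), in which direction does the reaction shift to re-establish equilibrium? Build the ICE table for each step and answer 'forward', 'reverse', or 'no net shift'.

Q₀ = 2.1042e-06 vs Keq = 1.467 ⇒ Q<K, forward
Step 1:
                   X          J          G          B
  I            2.814      1.793     0.1646     0.1373
  C           -1.441    -0.4803      1.441     0.9605
  E            1.373      1.313      1.605      1.098
  solve Keq expr → x = 0.4803; check Q = 1.467
Then add 0.3126 M of B.
Step 2:
                   X          J          G          B
  I            1.373      1.313      1.605       1.41
  C          0.09533    0.03178   -0.09533   -0.06355
  E            1.469      1.345       1.51      1.347
  solve Keq expr → x = -0.03178; check Q = 1.467
Then remove 0.2326 M of J.
Step 3:
                   X          J          G          B
  I            1.469      1.112       1.51      1.347
  C          0.03567    0.01189   -0.03567   -0.02378
  E            1.504      1.124      1.474      1.323
  solve Keq expr → x = -0.01189; check Q = 1.467

Direction: reverse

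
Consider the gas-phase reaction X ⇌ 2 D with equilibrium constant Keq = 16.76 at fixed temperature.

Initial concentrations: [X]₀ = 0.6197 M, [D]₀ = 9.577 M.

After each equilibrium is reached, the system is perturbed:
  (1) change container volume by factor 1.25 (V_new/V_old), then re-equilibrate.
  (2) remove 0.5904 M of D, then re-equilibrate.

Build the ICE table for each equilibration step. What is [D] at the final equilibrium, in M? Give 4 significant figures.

Q₀ = 148 vs Keq = 16.76 ⇒ Q>K, reverse
Step 1:
                    X           D
  init         0.6197       9.577
  Δ             1.683      -3.365
  eq            2.302       6.212
  solve Keq expr → x = -1.683; check Q = 16.76
Then change container volume by factor 1.25 (V_new/V_old).
Step 2:
                    X           D
  init          1.842       4.969
  Δ           -0.1655       0.331
  eq            1.676         5.3
  solve Keq expr → x = 0.1655; check Q = 16.76
Then remove 0.5904 M of D.
Step 3:
                    X           D
  init          1.676        4.71
  Δ            -0.163      0.3261
  eq            1.513       5.036
  solve Keq expr → x = 0.163; check Q = 16.76

[D]_eq = 5.036 M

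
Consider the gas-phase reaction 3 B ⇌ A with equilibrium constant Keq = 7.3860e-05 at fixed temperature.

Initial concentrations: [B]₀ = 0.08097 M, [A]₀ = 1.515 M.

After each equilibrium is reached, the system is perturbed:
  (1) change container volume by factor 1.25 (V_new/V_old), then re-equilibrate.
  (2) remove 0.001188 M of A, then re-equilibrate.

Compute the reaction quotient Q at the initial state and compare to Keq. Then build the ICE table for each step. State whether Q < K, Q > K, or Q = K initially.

Q₀ = 2854 vs Keq = 7.3860e-05 ⇒ Q>K, reverse
Step 1:
                    B           A
  I           0.08097       1.515
  C             4.523      -1.508
  E             4.604     0.00721
  solve Keq expr → x = -1.508; check Q = 7.3860e-05
Then change container volume by factor 1.25 (V_new/V_old).
Step 2:
                    B           A
  I             3.683    0.005768
  C          0.006173   -0.002058
  E              3.69     0.00371
  solve Keq expr → x = -0.002058; check Q = 7.3860e-05
Then remove 0.001188 M of A.
Step 3:
                    B           A
  I              3.69    0.002522
  C         -0.003532    0.001177
  E             3.686    0.003699
  solve Keq expr → x = 0.001177; check Q = 7.3860e-05

Q₀ = 2854; Q > K (proceeds reverse)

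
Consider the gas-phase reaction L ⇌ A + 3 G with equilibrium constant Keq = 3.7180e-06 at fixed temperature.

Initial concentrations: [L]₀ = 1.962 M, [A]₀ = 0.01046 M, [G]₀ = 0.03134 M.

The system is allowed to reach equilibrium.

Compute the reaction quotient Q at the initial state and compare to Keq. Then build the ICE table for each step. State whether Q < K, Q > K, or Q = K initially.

Q₀ = 1.6411e-07 vs Keq = 3.7180e-06 ⇒ Q<K, forward
Step 1:
                   L          A          G
  Initial      1.962    0.01046    0.03134
  Change    -0.01231    0.01231    0.03694
  Equil         1.95    0.02277    0.06828
  solve Keq expr → x = 0.01231; check Q = 3.7180e-06

Q₀ = 1.6411e-07; Q < K (proceeds forward)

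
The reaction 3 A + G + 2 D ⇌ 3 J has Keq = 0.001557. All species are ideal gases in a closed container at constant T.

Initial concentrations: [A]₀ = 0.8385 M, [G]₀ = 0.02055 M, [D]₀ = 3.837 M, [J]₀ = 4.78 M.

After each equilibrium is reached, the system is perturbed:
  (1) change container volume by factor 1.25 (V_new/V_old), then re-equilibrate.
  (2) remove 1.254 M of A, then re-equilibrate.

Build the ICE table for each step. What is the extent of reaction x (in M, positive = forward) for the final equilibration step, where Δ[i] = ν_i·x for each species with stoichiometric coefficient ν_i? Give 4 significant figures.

x = -0.09119 M

Q₀ = 612.3 vs Keq = 0.001557 ⇒ Q>K, reverse
Step 1:
                    A           G           D           J
  Initial      0.8385     0.02055       3.837        4.78
  Change        3.198       1.066       2.132      -3.198
  Equil         4.036       1.086       5.969       1.582
  solve Keq expr → x = -1.066; check Q = 0.001557
Then change container volume by factor 1.25 (V_new/V_old).
Step 2:
                    A           G           D           J
  Initial       3.229      0.8691       4.775       1.266
  Change       0.1636     0.05453      0.1091     -0.1636
  Equil         3.392      0.9237       4.884       1.102
  solve Keq expr → x = -0.05453; check Q = 0.001557
Then remove 1.254 M of A.
Step 3:
                    A           G           D           J
  Initial       2.138      0.9237       4.884       1.102
  Change       0.2736     0.09119      0.1824     -0.2736
  Equil         2.412       1.015       5.066      0.8287
  solve Keq expr → x = -0.09119; check Q = 0.001557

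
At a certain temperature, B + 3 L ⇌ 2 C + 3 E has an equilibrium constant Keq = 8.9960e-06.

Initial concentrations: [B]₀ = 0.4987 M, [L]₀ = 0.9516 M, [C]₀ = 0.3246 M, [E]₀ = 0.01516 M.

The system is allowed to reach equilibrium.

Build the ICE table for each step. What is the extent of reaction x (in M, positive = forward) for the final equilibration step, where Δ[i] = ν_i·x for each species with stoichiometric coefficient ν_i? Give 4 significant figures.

x = 0.005548 M

Q₀ = 8.5426e-07 vs Keq = 8.9960e-06 ⇒ Q<K, forward
Step 1:
                  B         L         C         E
  I          0.4987    0.9516    0.3246   0.01516
  C       -0.005548  -0.01665    0.0111   0.01665
  E          0.4932     0.935    0.3357   0.03181
  solve Keq expr → x = 0.005548; check Q = 8.9960e-06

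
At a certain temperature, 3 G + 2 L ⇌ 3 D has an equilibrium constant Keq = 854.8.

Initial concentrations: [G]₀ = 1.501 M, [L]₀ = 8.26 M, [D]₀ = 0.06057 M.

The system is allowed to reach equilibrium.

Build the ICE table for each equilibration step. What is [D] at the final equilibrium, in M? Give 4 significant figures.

[D]_eq = 1.519 M

Q₀ = 9.6310e-07 vs Keq = 854.8 ⇒ Q<K, forward
Step 1:
                    G           L           D
  I             1.501        8.26     0.06057
  C            -1.458     -0.9723       1.458
  E           0.04258       7.288       1.519
  solve Keq expr → x = 0.4861; check Q = 854.8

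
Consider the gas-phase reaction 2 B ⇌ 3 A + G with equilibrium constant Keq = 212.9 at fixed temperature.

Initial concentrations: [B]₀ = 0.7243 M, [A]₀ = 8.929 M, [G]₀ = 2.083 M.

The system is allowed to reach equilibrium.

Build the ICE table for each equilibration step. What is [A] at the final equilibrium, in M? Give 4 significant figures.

Q₀ = 2827 vs Keq = 212.9 ⇒ Q>K, reverse
Step 1:
                    B           A           G
  Initial      0.7243       8.929       2.083
  Change        1.012      -1.518      -0.506
  Equil         1.736       7.411       1.577
  solve Keq expr → x = -0.506; check Q = 212.9

[A]_eq = 7.411 M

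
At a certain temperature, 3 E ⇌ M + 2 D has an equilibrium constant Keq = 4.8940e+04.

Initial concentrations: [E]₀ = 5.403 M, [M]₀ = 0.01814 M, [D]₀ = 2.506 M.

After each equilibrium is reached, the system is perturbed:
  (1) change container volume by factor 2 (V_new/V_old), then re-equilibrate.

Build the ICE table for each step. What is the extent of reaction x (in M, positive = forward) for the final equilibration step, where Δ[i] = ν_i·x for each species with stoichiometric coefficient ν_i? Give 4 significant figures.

Q₀ = 7.2226e-04 vs Keq = 4.8940e+04 ⇒ Q<K, forward
Step 1:
                    E           M           D
  init          5.403     0.01814       2.506
  Δ            -5.293       1.764       3.529
  eq           0.1099       1.783       6.035
  solve Keq expr → x = 1.764; check Q = 4.8940e+04
Then change container volume by factor 2 (V_new/V_old).
Step 2:
                    E           M           D
  init        0.05494      0.8913       3.017
  Δ                 0           0           0
  eq          0.05494      0.8913       3.017
  solve Keq expr → x = 0; check Q = 4.8940e+04

x = 0 M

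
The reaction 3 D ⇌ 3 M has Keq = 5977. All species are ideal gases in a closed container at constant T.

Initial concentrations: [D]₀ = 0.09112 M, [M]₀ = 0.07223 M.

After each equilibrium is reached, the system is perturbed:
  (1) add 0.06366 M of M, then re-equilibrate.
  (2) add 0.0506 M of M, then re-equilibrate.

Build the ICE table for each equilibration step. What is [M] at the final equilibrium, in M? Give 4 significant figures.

Q₀ = 0.4981 vs Keq = 5977 ⇒ Q<K, forward
Step 1:
                  D         M
  init      0.09112   0.07223
  Δ        -0.08259   0.08259
  eq       0.008531    0.1548
  solve Keq expr → x = 0.02753; check Q = 5977
Then add 0.06366 M of M.
Step 2:
                  D         M
  init     0.008531    0.2185
  Δ        0.003325 -0.003325
  eq        0.01186    0.2152
  solve Keq expr → x = -0.001108; check Q = 5977
Then add 0.0506 M of M.
Step 3:
                  D         M
  init      0.01186    0.2658
  Δ        0.002643 -0.002643
  eq         0.0145    0.2631
  solve Keq expr → x = -8.8086e-04; check Q = 5977

[M]_eq = 0.2631 M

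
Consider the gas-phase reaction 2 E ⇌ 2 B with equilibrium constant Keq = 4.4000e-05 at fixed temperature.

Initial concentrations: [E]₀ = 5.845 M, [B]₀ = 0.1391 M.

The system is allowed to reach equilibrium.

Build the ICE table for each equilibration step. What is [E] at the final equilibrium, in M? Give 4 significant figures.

Q₀ = 5.6635e-04 vs Keq = 4.4000e-05 ⇒ Q>K, reverse
Step 1:
                    E           B
  init          5.845      0.1391
  Δ           0.09967    -0.09967
  eq            5.945     0.03943
  solve Keq expr → x = -0.04983; check Q = 4.4000e-05

[E]_eq = 5.945 M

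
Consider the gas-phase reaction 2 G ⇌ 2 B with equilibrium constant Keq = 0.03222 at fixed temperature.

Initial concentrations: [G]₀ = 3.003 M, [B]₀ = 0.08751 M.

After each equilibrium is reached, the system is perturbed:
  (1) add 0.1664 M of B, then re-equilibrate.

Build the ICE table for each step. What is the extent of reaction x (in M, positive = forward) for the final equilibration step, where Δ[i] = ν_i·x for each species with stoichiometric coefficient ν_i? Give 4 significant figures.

x = -0.07054 M

Q₀ = 8.4919e-04 vs Keq = 0.03222 ⇒ Q<K, forward
Step 1:
                   G          B
  Initial      3.003    0.08751
  Change     -0.3828     0.3828
  Equil         2.62     0.4703
  solve Keq expr → x = 0.1914; check Q = 0.03222
Then add 0.1664 M of B.
Step 2:
                   G          B
  Initial       2.62     0.6367
  Change      0.1411    -0.1411
  Equil        2.761     0.4956
  solve Keq expr → x = -0.07054; check Q = 0.03222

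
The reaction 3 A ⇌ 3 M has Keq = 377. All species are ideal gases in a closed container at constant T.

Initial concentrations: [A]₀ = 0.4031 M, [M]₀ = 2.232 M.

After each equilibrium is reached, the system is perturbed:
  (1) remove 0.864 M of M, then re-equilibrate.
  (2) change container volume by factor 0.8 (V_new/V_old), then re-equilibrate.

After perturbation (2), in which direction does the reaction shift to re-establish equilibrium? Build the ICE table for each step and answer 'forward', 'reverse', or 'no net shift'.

Direction: no net shift

Q₀ = 169.8 vs Keq = 377 ⇒ Q<K, forward
Step 1:
                  A         M
  Initial    0.4031     2.232
  Change   -0.08269   0.08269
  Equil      0.3204     2.315
  solve Keq expr → x = 0.02756; check Q = 377
Then remove 0.864 M of M.
Step 2:
                  A         M
  Initial    0.3204     1.451
  Change    -0.1051    0.1051
  Equil      0.2154     1.556
  solve Keq expr → x = 0.03502; check Q = 377
Then change container volume by factor 0.8 (V_new/V_old).
Step 3:
                  A         M
  Initial    0.2692     1.945
  Change          0         0
  Equil      0.2692     1.945
  solve Keq expr → x = 0; check Q = 377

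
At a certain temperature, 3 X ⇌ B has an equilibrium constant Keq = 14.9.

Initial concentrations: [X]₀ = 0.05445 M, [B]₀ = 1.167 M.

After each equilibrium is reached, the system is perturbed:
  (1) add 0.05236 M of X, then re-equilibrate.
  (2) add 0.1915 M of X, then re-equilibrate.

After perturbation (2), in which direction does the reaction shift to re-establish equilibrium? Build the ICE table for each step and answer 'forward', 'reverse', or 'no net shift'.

Direction: forward

Q₀ = 7229 vs Keq = 14.9 ⇒ Q>K, reverse
Step 1:
                  X         B
  init      0.05445     1.167
  Δ          0.3583   -0.1194
  eq         0.4127     1.048
  solve Keq expr → x = -0.1194; check Q = 14.9
Then add 0.05236 M of X.
Step 2:
                  X         B
  init       0.4651     1.048
  Δ        -0.05018   0.01673
  eq         0.4149     1.064
  solve Keq expr → x = 0.01673; check Q = 14.9
Then add 0.1915 M of X.
Step 3:
                  X         B
  init       0.6064     1.064
  Δ         -0.1837   0.06123
  eq         0.4227     1.126
  solve Keq expr → x = 0.06123; check Q = 14.9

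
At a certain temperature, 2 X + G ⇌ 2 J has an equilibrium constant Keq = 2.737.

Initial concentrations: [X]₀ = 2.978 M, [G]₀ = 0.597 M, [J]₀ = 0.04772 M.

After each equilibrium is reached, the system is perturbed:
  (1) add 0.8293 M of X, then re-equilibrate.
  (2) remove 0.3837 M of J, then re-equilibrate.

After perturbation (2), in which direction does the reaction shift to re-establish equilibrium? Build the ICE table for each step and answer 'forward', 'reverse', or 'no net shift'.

Q₀ = 4.3011e-04 vs Keq = 2.737 ⇒ Q<K, forward
Step 1:
                    X           G           J
  I             2.978       0.597     0.04772
  C           -0.9931     -0.4965      0.9931
  E             1.985      0.1005       1.041
  solve Keq expr → x = 0.4965; check Q = 2.737
Then add 0.8293 M of X.
Step 2:
                    X           G           J
  I             2.814      0.1005       1.041
  C          -0.07857    -0.03928     0.07857
  E             2.736     0.06117       1.119
  solve Keq expr → x = 0.03928; check Q = 2.737
Then remove 0.3837 M of J.
Step 3:
                    X           G           J
  I             2.736     0.06117      0.7357
  C          -0.05812    -0.02906     0.05812
  E             2.678     0.03211      0.7938
  solve Keq expr → x = 0.02906; check Q = 2.737

Direction: forward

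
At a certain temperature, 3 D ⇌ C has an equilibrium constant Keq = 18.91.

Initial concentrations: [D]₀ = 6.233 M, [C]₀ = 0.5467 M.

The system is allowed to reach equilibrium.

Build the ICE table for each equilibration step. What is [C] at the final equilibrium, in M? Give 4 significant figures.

Q₀ = 0.002258 vs Keq = 18.91 ⇒ Q<K, forward
Step 1:
                   D          C
  init         6.233     0.5467
  Δ           -5.727      1.909
  eq          0.5064      2.456
  solve Keq expr → x = 1.909; check Q = 18.91

[C]_eq = 2.456 M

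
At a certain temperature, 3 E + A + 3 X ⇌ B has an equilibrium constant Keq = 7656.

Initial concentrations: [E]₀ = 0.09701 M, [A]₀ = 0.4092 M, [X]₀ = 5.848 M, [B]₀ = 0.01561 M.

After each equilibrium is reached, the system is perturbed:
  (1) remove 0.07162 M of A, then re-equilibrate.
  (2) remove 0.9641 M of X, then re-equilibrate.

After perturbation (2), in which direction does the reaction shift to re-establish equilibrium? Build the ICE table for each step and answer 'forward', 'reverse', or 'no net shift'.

Direction: reverse

Q₀ = 0.2089 vs Keq = 7656 ⇒ Q<K, forward
Step 1:
                  E         A         X         B
  init      0.09701    0.4092     5.848   0.01561
  Δ        -0.09263  -0.03088  -0.09263   0.03088
  eq       0.004383    0.3783     5.755   0.04649
  solve Keq expr → x = 0.03088; check Q = 7656
Then remove 0.07162 M of A.
Step 2:
                  E         A         X         B
  init     0.004383    0.3067     5.755   0.04649
  Δ       3.1327e-04 1.0442e-04 3.1327e-04 -1.0442e-04
  eq       0.004696    0.3068     5.756   0.04638
  solve Keq expr → x = -1.0442e-04; check Q = 7656
Then remove 0.9641 M of X.
Step 3:
                  E         A         X         B
  init     0.004696    0.3068     4.792   0.04638
  Δ       9.2930e-04 3.0977e-04 9.2930e-04 -3.0977e-04
  eq       0.005625    0.3071     4.793   0.04607
  solve Keq expr → x = -3.0977e-04; check Q = 7656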